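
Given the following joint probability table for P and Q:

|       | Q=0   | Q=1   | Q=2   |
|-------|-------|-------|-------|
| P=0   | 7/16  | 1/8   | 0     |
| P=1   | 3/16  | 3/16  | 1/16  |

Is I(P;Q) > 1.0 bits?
Marginal P(P) (row sums):
  P(P=0) = 7/16 + 1/8 + 0 = 9/16
  P(P=1) = 3/16 + 3/16 + 1/16 = 7/16
Marginal P(Q) (column sums):
  P(Q=0) = 7/16 + 3/16 = 5/8
  P(Q=1) = 1/8 + 3/16 = 5/16
  P(Q=2) = 0 + 1/16 = 1/16

H(P) = -[(9/16)·log₂(9/16) + (7/16)·log₂(7/16)]
  = 0.4669 + 0.5218
  = 0.9887 bits
H(Q) = -[(5/8)·log₂(5/8) + (5/16)·log₂(5/16) + (1/16)·log₂(1/16)]
  = 0.4238 + 0.5244 + 0.2500
  = 1.1982 bits
H(P,Q) = -[(7/16)·log₂(7/16) + (1/8)·log₂(1/8) + (3/16)·log₂(3/16) + (3/16)·log₂(3/16) + (1/16)·log₂(1/16)]
  = 0.5218 + 0.3750 + 0.4528 + 0.4528 + 0.2500
  = 2.0524 bits

I(P;Q) = H(P) + H(Q) - H(P,Q)
  = 0.9887 + 1.1982 - 2.0524
  = 0.1345 bits

No. I(P;Q) = 0.1345 bits, which is ≤ 1.0 bits.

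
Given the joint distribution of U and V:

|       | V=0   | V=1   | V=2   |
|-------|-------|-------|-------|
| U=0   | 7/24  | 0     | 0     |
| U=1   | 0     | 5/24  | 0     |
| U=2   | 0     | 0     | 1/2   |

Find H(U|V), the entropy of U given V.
Marginal P(V) (column sums):
  P(V=0) = 7/24 + 0 + 0 = 7/24
  P(V=1) = 0 + 5/24 + 0 = 5/24
  P(V=2) = 0 + 0 + 1/2 = 1/2

H(U|V) = -Σ P(U,V)·log₂ P(U|V), where P(U|V) = P(U,V) / P(V)
  (cells with P(U,V) = 0 contribute 0)
  (U=0,V=0): P(U|V) = (7/24)/(7/24) = 1;  -(7/24)·log₂(1) = 0.0000
  (U=1,V=1): P(U|V) = (5/24)/(5/24) = 1;  -(5/24)·log₂(1) = 0.0000
  (U=2,V=2): P(U|V) = (1/2)/(1/2) = 1;  -(1/2)·log₂(1) = 0.0000
H(U|V) = 0.0000 + 0.0000 + 0.0000
  = 0.0000 bits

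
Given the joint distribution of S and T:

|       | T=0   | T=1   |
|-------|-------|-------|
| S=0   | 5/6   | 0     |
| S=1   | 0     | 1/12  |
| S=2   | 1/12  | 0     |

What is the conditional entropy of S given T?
Marginal P(T) (column sums):
  P(T=0) = 5/6 + 0 + 1/12 = 11/12
  P(T=1) = 0 + 1/12 + 0 = 1/12

H(S|T) = -Σ P(S,T)·log₂ P(S|T), where P(S|T) = P(S,T) / P(T)
  (cells with P(S,T) = 0 contribute 0)
  (S=0,T=0): P(S|T) = (5/6)/(11/12) = 10/11;  -(5/6)·log₂(10/11) = 0.1146
  (S=1,T=1): P(S|T) = (1/12)/(1/12) = 1;  -(1/12)·log₂(1) = 0.0000
  (S=2,T=0): P(S|T) = (1/12)/(11/12) = 1/11;  -(1/12)·log₂(1/11) = 0.2883
H(S|T) = 0.1146 + 0.0000 + 0.2883
  = 0.4029 bits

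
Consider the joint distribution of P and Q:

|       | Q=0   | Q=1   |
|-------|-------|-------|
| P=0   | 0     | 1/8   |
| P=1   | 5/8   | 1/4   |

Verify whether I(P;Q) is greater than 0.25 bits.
Marginal P(P) (row sums):
  P(P=0) = 0 + 1/8 = 1/8
  P(P=1) = 5/8 + 1/4 = 7/8
Marginal P(Q) (column sums):
  P(Q=0) = 0 + 5/8 = 5/8
  P(Q=1) = 1/8 + 1/4 = 3/8

H(P) = -[(1/8)·log₂(1/8) + (7/8)·log₂(7/8)]
  = 0.3750 + 0.1686
  = 0.5436 bits
H(Q) = -[(5/8)·log₂(5/8) + (3/8)·log₂(3/8)]
  = 0.4238 + 0.5306
  = 0.9544 bits
H(P,Q) = -[(1/8)·log₂(1/8) + (5/8)·log₂(5/8) + (1/4)·log₂(1/4)]
  = 0.3750 + 0.4238 + 0.5000
  = 1.2988 bits

I(P;Q) = H(P) + H(Q) - H(P,Q)
  = 0.5436 + 0.9544 - 1.2988
  = 0.1992 bits

No. I(P;Q) = 0.1992 bits, which is ≤ 0.25 bits.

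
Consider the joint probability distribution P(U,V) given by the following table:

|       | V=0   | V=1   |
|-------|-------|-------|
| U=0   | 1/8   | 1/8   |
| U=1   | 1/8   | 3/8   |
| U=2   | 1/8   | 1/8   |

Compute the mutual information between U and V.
Marginal P(U) (row sums):
  P(U=0) = 1/8 + 1/8 = 1/4
  P(U=1) = 1/8 + 3/8 = 1/2
  P(U=2) = 1/8 + 1/8 = 1/4
Marginal P(V) (column sums):
  P(V=0) = 1/8 + 1/8 + 1/8 = 3/8
  P(V=1) = 1/8 + 3/8 + 1/8 = 5/8

H(U) = -[(1/4)·log₂(1/4) + (1/2)·log₂(1/2) + (1/4)·log₂(1/4)]
  = 0.5000 + 0.5000 + 0.5000
  = 1.5000 bits
H(V) = -[(3/8)·log₂(3/8) + (5/8)·log₂(5/8)]
  = 0.5306 + 0.4238
  = 0.9544 bits
H(U,V) = -[(1/8)·log₂(1/8) + (1/8)·log₂(1/8) + (1/8)·log₂(1/8) + (3/8)·log₂(3/8) + (1/8)·log₂(1/8) + (1/8)·log₂(1/8)]
  = 0.3750 + 0.3750 + 0.3750 + 0.5306 + 0.3750 + 0.3750
  = 2.4056 bits

I(U;V) = H(U) + H(V) - H(U,V)
  = 1.5000 + 0.9544 - 2.4056
  = 0.0488 bits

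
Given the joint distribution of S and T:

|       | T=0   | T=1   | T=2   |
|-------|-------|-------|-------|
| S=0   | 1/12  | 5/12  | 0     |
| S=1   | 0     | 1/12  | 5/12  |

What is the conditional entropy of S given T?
Marginal P(T) (column sums):
  P(T=0) = 1/12 + 0 = 1/12
  P(T=1) = 5/12 + 1/12 = 1/2
  P(T=2) = 0 + 5/12 = 5/12

H(S|T) = -Σ P(S,T)·log₂ P(S|T), where P(S|T) = P(S,T) / P(T)
  (cells with P(S,T) = 0 contribute 0)
  (S=0,T=0): P(S|T) = (1/12)/(1/12) = 1;  -(1/12)·log₂(1) = 0.0000
  (S=0,T=1): P(S|T) = (5/12)/(1/2) = 5/6;  -(5/12)·log₂(5/6) = 0.1096
  (S=1,T=1): P(S|T) = (1/12)/(1/2) = 1/6;  -(1/12)·log₂(1/6) = 0.2154
  (S=1,T=2): P(S|T) = (5/12)/(5/12) = 1;  -(5/12)·log₂(1) = 0.0000
H(S|T) = 0.0000 + 0.1096 + 0.2154 + 0.0000
  = 0.3250 bits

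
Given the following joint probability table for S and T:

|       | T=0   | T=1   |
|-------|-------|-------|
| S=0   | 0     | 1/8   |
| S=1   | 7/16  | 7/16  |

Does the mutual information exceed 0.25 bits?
Marginal P(S) (row sums):
  P(S=0) = 0 + 1/8 = 1/8
  P(S=1) = 7/16 + 7/16 = 7/8
Marginal P(T) (column sums):
  P(T=0) = 0 + 7/16 = 7/16
  P(T=1) = 1/8 + 7/16 = 9/16

H(S) = -[(1/8)·log₂(1/8) + (7/8)·log₂(7/8)]
  = 0.3750 + 0.1686
  = 0.5436 bits
H(T) = -[(7/16)·log₂(7/16) + (9/16)·log₂(9/16)]
  = 0.5218 + 0.4669
  = 0.9887 bits
H(S,T) = -[(1/8)·log₂(1/8) + (7/16)·log₂(7/16) + (7/16)·log₂(7/16)]
  = 0.3750 + 0.5218 + 0.5218
  = 1.4186 bits

I(S;T) = H(S) + H(T) - H(S,T)
  = 0.5436 + 0.9887 - 1.4186
  = 0.1137 bits

No. I(S;T) = 0.1137 bits, which is ≤ 0.25 bits.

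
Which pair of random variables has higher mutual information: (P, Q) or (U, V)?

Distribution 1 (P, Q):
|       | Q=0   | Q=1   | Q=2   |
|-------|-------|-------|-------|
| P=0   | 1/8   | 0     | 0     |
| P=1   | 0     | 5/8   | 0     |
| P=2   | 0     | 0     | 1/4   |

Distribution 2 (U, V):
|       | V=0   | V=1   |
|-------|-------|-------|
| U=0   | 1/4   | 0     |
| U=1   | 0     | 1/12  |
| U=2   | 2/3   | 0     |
Distribution 1 (P, Q):
Marginal P(P) (row sums):
  P(P=0) = 1/8 + 0 + 0 = 1/8
  P(P=1) = 0 + 5/8 + 0 = 5/8
  P(P=2) = 0 + 0 + 1/4 = 1/4
Marginal P(Q) (column sums):
  P(Q=0) = 1/8 + 0 + 0 = 1/8
  P(Q=1) = 0 + 5/8 + 0 = 5/8
  P(Q=2) = 0 + 0 + 1/4 = 1/4

H(P) = -[(1/8)·log₂(1/8) + (5/8)·log₂(5/8) + (1/4)·log₂(1/4)]
  = 0.3750 + 0.4238 + 0.5000
  = 1.2988 bits
H(Q) = -[(1/8)·log₂(1/8) + (5/8)·log₂(5/8) + (1/4)·log₂(1/4)]
  = 0.3750 + 0.4238 + 0.5000
  = 1.2988 bits
H(P,Q) = -[(1/8)·log₂(1/8) + (5/8)·log₂(5/8) + (1/4)·log₂(1/4)]
  = 0.3750 + 0.4238 + 0.5000
  = 1.2988 bits

I(P;Q) = H(P) + H(Q) - H(P,Q)
  = 1.2988 + 1.2988 - 1.2988
  = 1.2988 bits

Distribution 2 (U, V):
Marginal P(U) (row sums):
  P(U=0) = 1/4 + 0 = 1/4
  P(U=1) = 0 + 1/12 = 1/12
  P(U=2) = 2/3 + 0 = 2/3
Marginal P(V) (column sums):
  P(V=0) = 1/4 + 0 + 2/3 = 11/12
  P(V=1) = 0 + 1/12 + 0 = 1/12

H(U) = -[(1/4)·log₂(1/4) + (1/12)·log₂(1/12) + (2/3)·log₂(2/3)]
  = 0.5000 + 0.2987 + 0.3900
  = 1.1887 bits
H(V) = -[(11/12)·log₂(11/12) + (1/12)·log₂(1/12)]
  = 0.1151 + 0.2987
  = 0.4138 bits
H(U,V) = -[(1/4)·log₂(1/4) + (1/12)·log₂(1/12) + (2/3)·log₂(2/3)]
  = 0.5000 + 0.2987 + 0.3900
  = 1.1887 bits

I(U;V) = H(U) + H(V) - H(U,V)
  = 1.1887 + 0.4138 - 1.1887
  = 0.4138 bits

I(P;Q) = 1.2988 bits > I(U;V) = 0.4138 bits, so (P, Q) has the higher mutual information (stronger dependence).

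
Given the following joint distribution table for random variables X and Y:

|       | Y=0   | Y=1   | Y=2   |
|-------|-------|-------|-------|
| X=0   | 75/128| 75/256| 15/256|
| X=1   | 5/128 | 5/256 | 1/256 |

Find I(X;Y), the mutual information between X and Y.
Marginal P(X) (row sums):
  P(X=0) = 75/128 + 75/256 + 15/256 = 15/16
  P(X=1) = 5/128 + 5/256 + 1/256 = 1/16
Marginal P(Y) (column sums):
  P(Y=0) = 75/128 + 5/128 = 5/8
  P(Y=1) = 75/256 + 5/256 = 5/16
  P(Y=2) = 15/256 + 1/256 = 1/16

H(X) = -[(15/16)·log₂(15/16) + (1/16)·log₂(1/16)]
  = 0.0873 + 0.2500
  = 0.3373 bits
H(Y) = -[(5/8)·log₂(5/8) + (5/16)·log₂(5/16) + (1/16)·log₂(1/16)]
  = 0.4238 + 0.5244 + 0.2500
  = 1.1982 bits
H(X,Y) = -[(75/128)·log₂(75/128) + (75/256)·log₂(75/256) + (15/256)·log₂(15/256) + (5/128)·log₂(5/128) + (5/256)·log₂(5/256) + (1/256)·log₂(1/256)]
  = 0.4519 + 0.5189 + 0.2398 + 0.1827 + 0.1109 + 0.0313
  = 1.5355 bits

I(X;Y) = H(X) + H(Y) - H(X,Y)
  = 0.3373 + 1.1982 - 1.5355
  = 0.0000 bits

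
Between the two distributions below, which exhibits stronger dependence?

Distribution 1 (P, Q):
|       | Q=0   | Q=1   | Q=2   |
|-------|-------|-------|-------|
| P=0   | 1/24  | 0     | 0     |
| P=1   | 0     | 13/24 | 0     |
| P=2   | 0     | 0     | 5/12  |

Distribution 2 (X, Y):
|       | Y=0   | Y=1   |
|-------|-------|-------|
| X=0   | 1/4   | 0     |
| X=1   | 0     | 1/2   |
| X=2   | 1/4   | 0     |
Distribution 1 (P, Q):
Marginal P(P) (row sums):
  P(P=0) = 1/24 + 0 + 0 = 1/24
  P(P=1) = 0 + 13/24 + 0 = 13/24
  P(P=2) = 0 + 0 + 5/12 = 5/12
Marginal P(Q) (column sums):
  P(Q=0) = 1/24 + 0 + 0 = 1/24
  P(Q=1) = 0 + 13/24 + 0 = 13/24
  P(Q=2) = 0 + 0 + 5/12 = 5/12

H(P) = -[(1/24)·log₂(1/24) + (13/24)·log₂(13/24) + (5/12)·log₂(5/12)]
  = 0.1910 + 0.4791 + 0.5263
  = 1.1964 bits
H(Q) = -[(1/24)·log₂(1/24) + (13/24)·log₂(13/24) + (5/12)·log₂(5/12)]
  = 0.1910 + 0.4791 + 0.5263
  = 1.1964 bits
H(P,Q) = -[(1/24)·log₂(1/24) + (13/24)·log₂(13/24) + (5/12)·log₂(5/12)]
  = 0.1910 + 0.4791 + 0.5263
  = 1.1964 bits

I(P;Q) = H(P) + H(Q) - H(P,Q)
  = 1.1964 + 1.1964 - 1.1964
  = 1.1964 bits

Distribution 2 (X, Y):
Marginal P(X) (row sums):
  P(X=0) = 1/4 + 0 = 1/4
  P(X=1) = 0 + 1/2 = 1/2
  P(X=2) = 1/4 + 0 = 1/4
Marginal P(Y) (column sums):
  P(Y=0) = 1/4 + 0 + 1/4 = 1/2
  P(Y=1) = 0 + 1/2 + 0 = 1/2

H(X) = -[(1/4)·log₂(1/4) + (1/2)·log₂(1/2) + (1/4)·log₂(1/4)]
  = 0.5000 + 0.5000 + 0.5000
  = 1.5000 bits
H(Y) = -[(1/2)·log₂(1/2) + (1/2)·log₂(1/2)]
  = 0.5000 + 0.5000
  = 1.0000 bits
H(X,Y) = -[(1/4)·log₂(1/4) + (1/2)·log₂(1/2) + (1/4)·log₂(1/4)]
  = 0.5000 + 0.5000 + 0.5000
  = 1.5000 bits

I(X;Y) = H(X) + H(Y) - H(X,Y)
  = 1.5000 + 1.0000 - 1.5000
  = 1.0000 bits

I(P;Q) = 1.1964 bits > I(X;Y) = 1.0000 bits, so (P, Q) has the higher mutual information (stronger dependence).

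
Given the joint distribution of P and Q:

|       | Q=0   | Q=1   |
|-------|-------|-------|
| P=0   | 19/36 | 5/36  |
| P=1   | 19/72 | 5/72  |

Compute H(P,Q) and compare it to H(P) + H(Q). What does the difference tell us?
Marginal P(P) (row sums):
  P(P=0) = 19/36 + 5/36 = 2/3
  P(P=1) = 19/72 + 5/72 = 1/3
Marginal P(Q) (column sums):
  P(Q=0) = 19/36 + 19/72 = 19/24
  P(Q=1) = 5/36 + 5/72 = 5/24

H(P,Q) = -[(19/36)·log₂(19/36) + (5/36)·log₂(5/36) + (19/72)·log₂(19/72) + (5/72)·log₂(5/72)]
  = 0.4866 + 0.3956 + 0.5072 + 0.2672
  = 1.6566 bits
H(P) = -[(2/3)·log₂(2/3) + (1/3)·log₂(1/3)]
  = 0.3900 + 0.5283
  = 0.9183 bits
H(Q) = -[(19/24)·log₂(19/24) + (5/24)·log₂(5/24)]
  = 0.2668 + 0.4715
  = 0.7383 bits

H(P) + H(Q) = 0.9183 + 0.7383 = 1.6566 bits
Difference: H(P) + H(Q) - H(P,Q) = 1.6566 - 1.6566 = 0.0000 bits = I(P;Q)

The difference is the mutual information; it is 0 here, so P and Q are independent (the joint entropy equals the sum of the marginal entropies).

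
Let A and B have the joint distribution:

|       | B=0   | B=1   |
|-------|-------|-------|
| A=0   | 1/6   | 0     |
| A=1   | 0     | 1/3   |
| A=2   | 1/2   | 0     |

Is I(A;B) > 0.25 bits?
Marginal P(A) (row sums):
  P(A=0) = 1/6 + 0 = 1/6
  P(A=1) = 0 + 1/3 = 1/3
  P(A=2) = 1/2 + 0 = 1/2
Marginal P(B) (column sums):
  P(B=0) = 1/6 + 0 + 1/2 = 2/3
  P(B=1) = 0 + 1/3 + 0 = 1/3

H(A) = -[(1/6)·log₂(1/6) + (1/3)·log₂(1/3) + (1/2)·log₂(1/2)]
  = 0.4308 + 0.5283 + 0.5000
  = 1.4591 bits
H(B) = -[(2/3)·log₂(2/3) + (1/3)·log₂(1/3)]
  = 0.3900 + 0.5283
  = 0.9183 bits
H(A,B) = -[(1/6)·log₂(1/6) + (1/3)·log₂(1/3) + (1/2)·log₂(1/2)]
  = 0.4308 + 0.5283 + 0.5000
  = 1.4591 bits

I(A;B) = H(A) + H(B) - H(A,B)
  = 1.4591 + 0.9183 - 1.4591
  = 0.9183 bits

Yes. I(A;B) = 0.9183 bits, which is > 0.25 bits.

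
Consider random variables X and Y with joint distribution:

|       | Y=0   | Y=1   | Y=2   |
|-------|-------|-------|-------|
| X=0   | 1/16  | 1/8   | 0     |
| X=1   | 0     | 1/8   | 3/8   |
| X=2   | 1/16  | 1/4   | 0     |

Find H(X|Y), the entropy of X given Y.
Marginal P(Y) (column sums):
  P(Y=0) = 1/16 + 0 + 1/16 = 1/8
  P(Y=1) = 1/8 + 1/8 + 1/4 = 1/2
  P(Y=2) = 0 + 3/8 + 0 = 3/8

H(X|Y) = -Σ P(X,Y)·log₂ P(X|Y), where P(X|Y) = P(X,Y) / P(Y)
  (cells with P(X,Y) = 0 contribute 0)
  (X=0,Y=0): P(X|Y) = (1/16)/(1/8) = 1/2;  -(1/16)·log₂(1/2) = 0.0625
  (X=0,Y=1): P(X|Y) = (1/8)/(1/2) = 1/4;  -(1/8)·log₂(1/4) = 0.2500
  (X=1,Y=1): P(X|Y) = (1/8)/(1/2) = 1/4;  -(1/8)·log₂(1/4) = 0.2500
  (X=1,Y=2): P(X|Y) = (3/8)/(3/8) = 1;  -(3/8)·log₂(1) = 0.0000
  (X=2,Y=0): P(X|Y) = (1/16)/(1/8) = 1/2;  -(1/16)·log₂(1/2) = 0.0625
  (X=2,Y=1): P(X|Y) = (1/4)/(1/2) = 1/2;  -(1/4)·log₂(1/2) = 0.2500
H(X|Y) = 0.0625 + 0.2500 + 0.2500 + 0.0000 + 0.0625 + 0.2500
  = 0.8750 bits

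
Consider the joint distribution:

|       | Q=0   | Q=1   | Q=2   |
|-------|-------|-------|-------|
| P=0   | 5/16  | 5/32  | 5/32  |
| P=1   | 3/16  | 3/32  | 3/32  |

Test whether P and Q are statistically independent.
Marginal P(P) (row sums):
  P(P=0) = 5/16 + 5/32 + 5/32 = 5/8
  P(P=1) = 3/16 + 3/32 + 3/32 = 3/8
Marginal P(Q) (column sums):
  P(Q=0) = 5/16 + 3/16 = 1/2
  P(Q=1) = 5/32 + 3/32 = 1/4
  P(Q=2) = 5/32 + 3/32 = 1/4

P and Q are independent iff P(P=i,Q=j) = P(P=i)·P(Q=j) for every cell.
  P(P=0)·P(Q=0) = 5/8 × 1/2 = 5/16 = P(P=0,Q=0) ✓
  P(P=0)·P(Q=1) = 5/8 × 1/4 = 5/32 = P(P=0,Q=1) ✓
  P(P=0)·P(Q=2) = 5/8 × 1/4 = 5/32 = P(P=0,Q=2) ✓
  P(P=1)·P(Q=0) = 3/8 × 1/2 = 3/16 = P(P=1,Q=0) ✓
  P(P=1)·P(Q=1) = 3/8 × 1/4 = 3/32 = P(P=1,Q=1) ✓
  P(P=1)·P(Q=2) = 3/8 × 1/4 = 3/32 = P(P=1,Q=2) ✓

Yes, P and Q are independent: every cell factors, so I(P;Q) = 0 bits.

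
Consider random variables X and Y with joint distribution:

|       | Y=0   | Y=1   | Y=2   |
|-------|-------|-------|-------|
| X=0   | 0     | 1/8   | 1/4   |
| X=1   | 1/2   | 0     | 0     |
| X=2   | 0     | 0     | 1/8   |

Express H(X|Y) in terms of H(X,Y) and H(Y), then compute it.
H(X|Y) = H(X,Y) - H(Y)

Marginal P(Y) (column sums):
  P(Y=0) = 0 + 1/2 + 0 = 1/2
  P(Y=1) = 1/8 + 0 + 0 = 1/8
  P(Y=2) = 1/4 + 0 + 1/8 = 3/8

H(X,Y) = -[(1/8)·log₂(1/8) + (1/4)·log₂(1/4) + (1/2)·log₂(1/2) + (1/8)·log₂(1/8)]
  = 0.3750 + 0.5000 + 0.5000 + 0.3750
  = 1.7500 bits
H(Y) = -[(1/2)·log₂(1/2) + (1/8)·log₂(1/8) + (3/8)·log₂(3/8)]
  = 0.5000 + 0.3750 + 0.5306
  = 1.4056 bits

H(X|Y) = 1.7500 - 1.4056 = 0.3444 bits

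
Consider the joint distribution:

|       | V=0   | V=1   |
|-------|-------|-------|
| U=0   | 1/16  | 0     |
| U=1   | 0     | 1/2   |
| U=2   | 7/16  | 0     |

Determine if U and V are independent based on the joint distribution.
Marginal P(U) (row sums):
  P(U=0) = 1/16 + 0 = 1/16
  P(U=1) = 0 + 1/2 = 1/2
  P(U=2) = 7/16 + 0 = 7/16
Marginal P(V) (column sums):
  P(V=0) = 1/16 + 0 + 7/16 = 1/2
  P(V=1) = 0 + 1/2 + 0 = 1/2

U and V are independent iff P(U=i,V=j) = P(U=i)·P(V=j) for every cell.
  P(U=0)·P(V=0) = 1/16 × 1/2 = 1/32, but P(U=0,V=0) = 1/16 ✗

No, U and V are not independent. Quantitatively, I(U;V) > 0:

H(U) = -[(1/16)·log₂(1/16) + (1/2)·log₂(1/2) + (7/16)·log₂(7/16)]
  = 0.2500 + 0.5000 + 0.5218
  = 1.2718 bits
H(V) = -[(1/2)·log₂(1/2) + (1/2)·log₂(1/2)]
  = 0.5000 + 0.5000
  = 1.0000 bits
H(U,V) = -[(1/16)·log₂(1/16) + (1/2)·log₂(1/2) + (7/16)·log₂(7/16)]
  = 0.2500 + 0.5000 + 0.5218
  = 1.2718 bits
I(U;V) = H(U) + H(V) - H(U,V) = 1.2718 + 1.0000 - 1.2718 = 1.0000 bits > 0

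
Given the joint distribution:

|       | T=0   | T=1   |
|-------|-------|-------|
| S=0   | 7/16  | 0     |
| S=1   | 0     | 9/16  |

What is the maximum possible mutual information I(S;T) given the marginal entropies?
The upper bound on mutual information is I(S;T) ≤ min(H(S), H(T)).

Marginal P(S) (row sums):
  P(S=0) = 7/16 + 0 = 7/16
  P(S=1) = 0 + 9/16 = 9/16
Marginal P(T) (column sums):
  P(T=0) = 7/16 + 0 = 7/16
  P(T=1) = 0 + 9/16 = 9/16

H(S) = -[(7/16)·log₂(7/16) + (9/16)·log₂(9/16)]
  = 0.5218 + 0.4669
  = 0.9887 bits
H(T) = -[(7/16)·log₂(7/16) + (9/16)·log₂(9/16)]
  = 0.5218 + 0.4669
  = 0.9887 bits

Maximum possible I(S;T) = min(0.9887, 0.9887) = 0.9887 bits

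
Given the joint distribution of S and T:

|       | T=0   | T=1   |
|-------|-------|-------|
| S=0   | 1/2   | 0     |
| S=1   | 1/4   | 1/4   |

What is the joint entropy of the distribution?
H(S,T) = -Σ P(S,T) log₂ P(S,T), summed over the non-zero cells:
H(S,T) = -[(1/2)·log₂(1/2) + (1/4)·log₂(1/4) + (1/4)·log₂(1/4)]
  = 0.5000 + 0.5000 + 0.5000
  = 1.5000 bits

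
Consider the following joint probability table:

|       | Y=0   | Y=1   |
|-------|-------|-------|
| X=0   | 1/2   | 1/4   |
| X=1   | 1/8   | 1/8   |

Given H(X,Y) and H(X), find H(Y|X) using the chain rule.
From the chain rule: H(X,Y) = H(X) + H(Y|X)
Therefore: H(Y|X) = H(X,Y) - H(X)

H(X,Y) = -[(1/2)·log₂(1/2) + (1/4)·log₂(1/4) + (1/8)·log₂(1/8) + (1/8)·log₂(1/8)]
  = 0.5000 + 0.5000 + 0.3750 + 0.3750
  = 1.7500 bits
Marginal P(X) (row sums):
  P(X=0) = 1/2 + 1/4 = 3/4
  P(X=1) = 1/8 + 1/8 = 1/4
H(X) = -[(3/4)·log₂(3/4) + (1/4)·log₂(1/4)]
  = 0.3113 + 0.5000
  = 0.8113 bits

H(Y|X) = 1.7500 - 0.8113 = 0.9387 bits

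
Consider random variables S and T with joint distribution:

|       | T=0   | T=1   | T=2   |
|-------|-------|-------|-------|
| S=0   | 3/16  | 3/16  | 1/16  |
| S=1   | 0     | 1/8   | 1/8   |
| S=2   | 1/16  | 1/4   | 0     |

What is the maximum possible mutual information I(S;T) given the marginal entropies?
The upper bound on mutual information is I(S;T) ≤ min(H(S), H(T)).

Marginal P(S) (row sums):
  P(S=0) = 3/16 + 3/16 + 1/16 = 7/16
  P(S=1) = 0 + 1/8 + 1/8 = 1/4
  P(S=2) = 1/16 + 1/4 + 0 = 5/16
Marginal P(T) (column sums):
  P(T=0) = 3/16 + 0 + 1/16 = 1/4
  P(T=1) = 3/16 + 1/8 + 1/4 = 9/16
  P(T=2) = 1/16 + 1/8 + 0 = 3/16

H(S) = -[(7/16)·log₂(7/16) + (1/4)·log₂(1/4) + (5/16)·log₂(5/16)]
  = 0.5218 + 0.5000 + 0.5244
  = 1.5462 bits
H(T) = -[(1/4)·log₂(1/4) + (9/16)·log₂(9/16) + (3/16)·log₂(3/16)]
  = 0.5000 + 0.4669 + 0.4528
  = 1.4197 bits

Maximum possible I(S;T) = min(1.5462, 1.4197) = 1.4197 bits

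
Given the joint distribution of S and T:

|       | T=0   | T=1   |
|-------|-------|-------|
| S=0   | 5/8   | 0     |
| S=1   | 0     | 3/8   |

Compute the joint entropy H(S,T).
H(S,T) = -Σ P(S,T) log₂ P(S,T), summed over the non-zero cells:
H(S,T) = -[(5/8)·log₂(5/8) + (3/8)·log₂(3/8)]
  = 0.4238 + 0.5306
  = 0.9544 bits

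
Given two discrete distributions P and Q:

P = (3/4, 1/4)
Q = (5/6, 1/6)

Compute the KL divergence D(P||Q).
D(P||Q) = Σ P(i) log₂(P(i)/Q(i))
  i=0: (3/4) × log₂((3/4)/(5/6)) = (3/4) × log₂(9/10) = -0.1140
  i=1: (1/4) × log₂((1/4)/(1/6)) = (1/4) × log₂(3/2) = 0.1462
D(P||Q) = -0.1140 + 0.1462
  = 0.0322 bits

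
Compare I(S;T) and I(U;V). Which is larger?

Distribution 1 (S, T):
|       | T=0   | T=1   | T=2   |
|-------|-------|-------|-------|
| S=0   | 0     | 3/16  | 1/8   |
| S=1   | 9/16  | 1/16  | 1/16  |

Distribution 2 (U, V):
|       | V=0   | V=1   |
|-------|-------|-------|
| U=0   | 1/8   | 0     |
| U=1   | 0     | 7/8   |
Distribution 1 (S, T):
Marginal P(S) (row sums):
  P(S=0) = 0 + 3/16 + 1/8 = 5/16
  P(S=1) = 9/16 + 1/16 + 1/16 = 11/16
Marginal P(T) (column sums):
  P(T=0) = 0 + 9/16 = 9/16
  P(T=1) = 3/16 + 1/16 = 1/4
  P(T=2) = 1/8 + 1/16 = 3/16

H(S) = -[(5/16)·log₂(5/16) + (11/16)·log₂(11/16)]
  = 0.5244 + 0.3716
  = 0.8960 bits
H(T) = -[(9/16)·log₂(9/16) + (1/4)·log₂(1/4) + (3/16)·log₂(3/16)]
  = 0.4669 + 0.5000 + 0.4528
  = 1.4197 bits
H(S,T) = -[(3/16)·log₂(3/16) + (1/8)·log₂(1/8) + (9/16)·log₂(9/16) + (1/16)·log₂(1/16) + (1/16)·log₂(1/16)]
  = 0.4528 + 0.3750 + 0.4669 + 0.2500 + 0.2500
  = 1.7947 bits

I(S;T) = H(S) + H(T) - H(S,T)
  = 0.8960 + 1.4197 - 1.7947
  = 0.5210 bits

Distribution 2 (U, V):
Marginal P(U) (row sums):
  P(U=0) = 1/8 + 0 = 1/8
  P(U=1) = 0 + 7/8 = 7/8
Marginal P(V) (column sums):
  P(V=0) = 1/8 + 0 = 1/8
  P(V=1) = 0 + 7/8 = 7/8

H(U) = -[(1/8)·log₂(1/8) + (7/8)·log₂(7/8)]
  = 0.3750 + 0.1686
  = 0.5436 bits
H(V) = -[(1/8)·log₂(1/8) + (7/8)·log₂(7/8)]
  = 0.3750 + 0.1686
  = 0.5436 bits
H(U,V) = -[(1/8)·log₂(1/8) + (7/8)·log₂(7/8)]
  = 0.3750 + 0.1686
  = 0.5436 bits

I(U;V) = H(U) + H(V) - H(U,V)
  = 0.5436 + 0.5436 - 0.5436
  = 0.5436 bits

I(U;V) = 0.5436 bits > I(S;T) = 0.5210 bits, so (U, V) has the higher mutual information (stronger dependence).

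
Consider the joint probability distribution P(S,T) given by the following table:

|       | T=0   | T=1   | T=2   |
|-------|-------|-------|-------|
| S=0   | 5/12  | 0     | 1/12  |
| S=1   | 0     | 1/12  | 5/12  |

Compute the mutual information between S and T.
Marginal P(S) (row sums):
  P(S=0) = 5/12 + 0 + 1/12 = 1/2
  P(S=1) = 0 + 1/12 + 5/12 = 1/2
Marginal P(T) (column sums):
  P(T=0) = 5/12 + 0 = 5/12
  P(T=1) = 0 + 1/12 = 1/12
  P(T=2) = 1/12 + 5/12 = 1/2

H(S) = -[(1/2)·log₂(1/2) + (1/2)·log₂(1/2)]
  = 0.5000 + 0.5000
  = 1.0000 bits
H(T) = -[(5/12)·log₂(5/12) + (1/12)·log₂(1/12) + (1/2)·log₂(1/2)]
  = 0.5263 + 0.2987 + 0.5000
  = 1.3250 bits
H(S,T) = -[(5/12)·log₂(5/12) + (1/12)·log₂(1/12) + (1/12)·log₂(1/12) + (5/12)·log₂(5/12)]
  = 0.5263 + 0.2987 + 0.2987 + 0.5263
  = 1.6500 bits

I(S;T) = H(S) + H(T) - H(S,T)
  = 1.0000 + 1.3250 - 1.6500
  = 0.6750 bits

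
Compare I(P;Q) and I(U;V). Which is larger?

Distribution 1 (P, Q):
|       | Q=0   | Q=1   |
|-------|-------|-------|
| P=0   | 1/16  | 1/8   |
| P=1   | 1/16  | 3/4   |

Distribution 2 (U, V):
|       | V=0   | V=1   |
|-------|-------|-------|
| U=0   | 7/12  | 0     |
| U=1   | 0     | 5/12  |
Distribution 1 (P, Q):
Marginal P(P) (row sums):
  P(P=0) = 1/16 + 1/8 = 3/16
  P(P=1) = 1/16 + 3/4 = 13/16
Marginal P(Q) (column sums):
  P(Q=0) = 1/16 + 1/16 = 1/8
  P(Q=1) = 1/8 + 3/4 = 7/8

H(P) = -[(3/16)·log₂(3/16) + (13/16)·log₂(13/16)]
  = 0.4528 + 0.2434
  = 0.6962 bits
H(Q) = -[(1/8)·log₂(1/8) + (7/8)·log₂(7/8)]
  = 0.3750 + 0.1686
  = 0.5436 bits
H(P,Q) = -[(1/16)·log₂(1/16) + (1/8)·log₂(1/8) + (1/16)·log₂(1/16) + (3/4)·log₂(3/4)]
  = 0.2500 + 0.3750 + 0.2500 + 0.3113
  = 1.1863 bits

I(P;Q) = H(P) + H(Q) - H(P,Q)
  = 0.6962 + 0.5436 - 1.1863
  = 0.0535 bits

Distribution 2 (U, V):
Marginal P(U) (row sums):
  P(U=0) = 7/12 + 0 = 7/12
  P(U=1) = 0 + 5/12 = 5/12
Marginal P(V) (column sums):
  P(V=0) = 7/12 + 0 = 7/12
  P(V=1) = 0 + 5/12 = 5/12

H(U) = -[(7/12)·log₂(7/12) + (5/12)·log₂(5/12)]
  = 0.4536 + 0.5263
  = 0.9799 bits
H(V) = -[(7/12)·log₂(7/12) + (5/12)·log₂(5/12)]
  = 0.4536 + 0.5263
  = 0.9799 bits
H(U,V) = -[(7/12)·log₂(7/12) + (5/12)·log₂(5/12)]
  = 0.4536 + 0.5263
  = 0.9799 bits

I(U;V) = H(U) + H(V) - H(U,V)
  = 0.9799 + 0.9799 - 0.9799
  = 0.9799 bits

I(U;V) = 0.9799 bits > I(P;Q) = 0.0535 bits, so (U, V) has the higher mutual information (stronger dependence).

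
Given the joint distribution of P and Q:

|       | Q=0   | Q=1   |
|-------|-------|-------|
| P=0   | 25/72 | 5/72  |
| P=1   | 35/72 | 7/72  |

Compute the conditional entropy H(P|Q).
Marginal P(Q) (column sums):
  P(Q=0) = 25/72 + 35/72 = 5/6
  P(Q=1) = 5/72 + 7/72 = 1/6

H(P|Q) = -Σ P(P,Q)·log₂ P(P|Q), where P(P|Q) = P(P,Q) / P(Q)
  (P=0,Q=0): P(P|Q) = (25/72)/(5/6) = 5/12;  -(25/72)·log₂(5/12) = 0.4386
  (P=0,Q=1): P(P|Q) = (5/72)/(1/6) = 5/12;  -(5/72)·log₂(5/12) = 0.0877
  (P=1,Q=0): P(P|Q) = (35/72)/(5/6) = 7/12;  -(35/72)·log₂(7/12) = 0.3780
  (P=1,Q=1): P(P|Q) = (7/72)/(1/6) = 7/12;  -(7/72)·log₂(7/12) = 0.0756
H(P|Q) = 0.4386 + 0.0877 + 0.3780 + 0.0756
  = 0.9799 bits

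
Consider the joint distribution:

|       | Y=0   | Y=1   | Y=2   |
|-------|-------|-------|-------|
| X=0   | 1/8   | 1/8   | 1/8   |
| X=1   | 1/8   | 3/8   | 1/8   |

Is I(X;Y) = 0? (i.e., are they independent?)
Marginal P(X) (row sums):
  P(X=0) = 1/8 + 1/8 + 1/8 = 3/8
  P(X=1) = 1/8 + 3/8 + 1/8 = 5/8
Marginal P(Y) (column sums):
  P(Y=0) = 1/8 + 1/8 = 1/4
  P(Y=1) = 1/8 + 3/8 = 1/2
  P(Y=2) = 1/8 + 1/8 = 1/4

X and Y are independent iff P(X=i,Y=j) = P(X=i)·P(Y=j) for every cell.
  P(X=0)·P(Y=0) = 3/8 × 1/4 = 3/32, but P(X=0,Y=0) = 1/8 ✗

No, X and Y are not independent. Quantitatively, I(X;Y) > 0:

H(X) = -[(3/8)·log₂(3/8) + (5/8)·log₂(5/8)]
  = 0.5306 + 0.4238
  = 0.9544 bits
H(Y) = -[(1/4)·log₂(1/4) + (1/2)·log₂(1/2) + (1/4)·log₂(1/4)]
  = 0.5000 + 0.5000 + 0.5000
  = 1.5000 bits
H(X,Y) = -[(1/8)·log₂(1/8) + (1/8)·log₂(1/8) + (1/8)·log₂(1/8) + (1/8)·log₂(1/8) + (3/8)·log₂(3/8) + (1/8)·log₂(1/8)]
  = 0.3750 + 0.3750 + 0.3750 + 0.3750 + 0.5306 + 0.3750
  = 2.4056 bits
I(X;Y) = H(X) + H(Y) - H(X,Y) = 0.9544 + 1.5000 - 2.4056 = 0.0488 bits > 0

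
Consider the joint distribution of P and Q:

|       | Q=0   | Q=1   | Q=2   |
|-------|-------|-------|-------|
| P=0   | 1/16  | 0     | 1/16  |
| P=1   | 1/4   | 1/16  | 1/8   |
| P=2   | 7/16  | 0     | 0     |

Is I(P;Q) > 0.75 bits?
Marginal P(P) (row sums):
  P(P=0) = 1/16 + 0 + 1/16 = 1/8
  P(P=1) = 1/4 + 1/16 + 1/8 = 7/16
  P(P=2) = 7/16 + 0 + 0 = 7/16
Marginal P(Q) (column sums):
  P(Q=0) = 1/16 + 1/4 + 7/16 = 3/4
  P(Q=1) = 0 + 1/16 + 0 = 1/16
  P(Q=2) = 1/16 + 1/8 + 0 = 3/16

H(P) = -[(1/8)·log₂(1/8) + (7/16)·log₂(7/16) + (7/16)·log₂(7/16)]
  = 0.3750 + 0.5218 + 0.5218
  = 1.4186 bits
H(Q) = -[(3/4)·log₂(3/4) + (1/16)·log₂(1/16) + (3/16)·log₂(3/16)]
  = 0.3113 + 0.2500 + 0.4528
  = 1.0141 bits
H(P,Q) = -[(1/16)·log₂(1/16) + (1/16)·log₂(1/16) + (1/4)·log₂(1/4) + (1/16)·log₂(1/16) + (1/8)·log₂(1/8) + (7/16)·log₂(7/16)]
  = 0.2500 + 0.2500 + 0.5000 + 0.2500 + 0.3750 + 0.5218
  = 2.1468 bits

I(P;Q) = H(P) + H(Q) - H(P,Q)
  = 1.4186 + 1.0141 - 2.1468
  = 0.2859 bits

No. I(P;Q) = 0.2859 bits, which is ≤ 0.75 bits.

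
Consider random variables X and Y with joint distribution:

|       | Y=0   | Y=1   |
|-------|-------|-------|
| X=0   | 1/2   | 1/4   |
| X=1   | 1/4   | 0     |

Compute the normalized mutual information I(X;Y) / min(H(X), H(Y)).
Marginal P(X) (row sums):
  P(X=0) = 1/2 + 1/4 = 3/4
  P(X=1) = 1/4 + 0 = 1/4
Marginal P(Y) (column sums):
  P(Y=0) = 1/2 + 1/4 = 3/4
  P(Y=1) = 1/4 + 0 = 1/4

H(X) = -[(3/4)·log₂(3/4) + (1/4)·log₂(1/4)]
  = 0.3113 + 0.5000
  = 0.8113 bits
H(Y) = -[(3/4)·log₂(3/4) + (1/4)·log₂(1/4)]
  = 0.3113 + 0.5000
  = 0.8113 bits
H(X,Y) = -[(1/2)·log₂(1/2) + (1/4)·log₂(1/4) + (1/4)·log₂(1/4)]
  = 0.5000 + 0.5000 + 0.5000
  = 1.5000 bits

I(X;Y) = H(X) + H(Y) - H(X,Y)
  = 0.8113 + 0.8113 - 1.5000
  = 0.1226 bits

min(H(X), H(Y)) = min(0.8113, 0.8113) = 0.8113 bits
Normalized MI = 0.1226 / 0.8113 = 0.1511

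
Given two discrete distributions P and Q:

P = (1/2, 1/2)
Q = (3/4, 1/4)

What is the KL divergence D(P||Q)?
D(P||Q) = Σ P(i) log₂(P(i)/Q(i))
  i=0: (1/2) × log₂((1/2)/(3/4)) = (1/2) × log₂(2/3) = -0.2925
  i=1: (1/2) × log₂((1/2)/(1/4)) = (1/2) × log₂(2) = 0.5000
D(P||Q) = -0.2925 + 0.5000
  = 0.2075 bits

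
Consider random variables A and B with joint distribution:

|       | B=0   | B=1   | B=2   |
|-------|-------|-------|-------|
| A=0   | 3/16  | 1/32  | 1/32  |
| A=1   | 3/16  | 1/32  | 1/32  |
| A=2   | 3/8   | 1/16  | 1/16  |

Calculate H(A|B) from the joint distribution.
Marginal P(B) (column sums):
  P(B=0) = 3/16 + 3/16 + 3/8 = 3/4
  P(B=1) = 1/32 + 1/32 + 1/16 = 1/8
  P(B=2) = 1/32 + 1/32 + 1/16 = 1/8

H(A|B) = -Σ P(A,B)·log₂ P(A|B), where P(A|B) = P(A,B) / P(B)
  (A=0,B=0): P(A|B) = (3/16)/(3/4) = 1/4;  -(3/16)·log₂(1/4) = 0.3750
  (A=0,B=1): P(A|B) = (1/32)/(1/8) = 1/4;  -(1/32)·log₂(1/4) = 0.0625
  (A=0,B=2): P(A|B) = (1/32)/(1/8) = 1/4;  -(1/32)·log₂(1/4) = 0.0625
  (A=1,B=0): P(A|B) = (3/16)/(3/4) = 1/4;  -(3/16)·log₂(1/4) = 0.3750
  (A=1,B=1): P(A|B) = (1/32)/(1/8) = 1/4;  -(1/32)·log₂(1/4) = 0.0625
  (A=1,B=2): P(A|B) = (1/32)/(1/8) = 1/4;  -(1/32)·log₂(1/4) = 0.0625
  (A=2,B=0): P(A|B) = (3/8)/(3/4) = 1/2;  -(3/8)·log₂(1/2) = 0.3750
  (A=2,B=1): P(A|B) = (1/16)/(1/8) = 1/2;  -(1/16)·log₂(1/2) = 0.0625
  (A=2,B=2): P(A|B) = (1/16)/(1/8) = 1/2;  -(1/16)·log₂(1/2) = 0.0625
H(A|B) = 0.3750 + 0.0625 + 0.0625 + 0.3750 + 0.0625 + 0.0625 + 0.3750 + 0.0625 + 0.0625
  = 1.5000 bits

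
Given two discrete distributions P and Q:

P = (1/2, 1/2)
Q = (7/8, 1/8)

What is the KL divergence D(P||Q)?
D(P||Q) = Σ P(i) log₂(P(i)/Q(i))
  i=0: (1/2) × log₂((1/2)/(7/8)) = (1/2) × log₂(4/7) = -0.4037
  i=1: (1/2) × log₂((1/2)/(1/8)) = (1/2) × log₂(4) = 1.0000
D(P||Q) = -0.4037 + 1.0000
  = 0.5963 bits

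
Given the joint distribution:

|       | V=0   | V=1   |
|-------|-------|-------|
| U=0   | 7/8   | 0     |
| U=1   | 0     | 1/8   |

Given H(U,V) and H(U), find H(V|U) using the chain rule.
From the chain rule: H(U,V) = H(U) + H(V|U)
Therefore: H(V|U) = H(U,V) - H(U)

H(U,V) = -[(7/8)·log₂(7/8) + (1/8)·log₂(1/8)]
  = 0.1686 + 0.3750
  = 0.5436 bits
Marginal P(U) (row sums):
  P(U=0) = 7/8 + 0 = 7/8
  P(U=1) = 0 + 1/8 = 1/8
H(U) = -[(7/8)·log₂(7/8) + (1/8)·log₂(1/8)]
  = 0.1686 + 0.3750
  = 0.5436 bits

H(V|U) = 0.5436 - 0.5436 = 0.0000 bits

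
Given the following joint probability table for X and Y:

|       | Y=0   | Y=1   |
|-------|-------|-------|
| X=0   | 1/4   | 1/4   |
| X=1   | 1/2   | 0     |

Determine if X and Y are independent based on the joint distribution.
Marginal P(X) (row sums):
  P(X=0) = 1/4 + 1/4 = 1/2
  P(X=1) = 1/2 + 0 = 1/2
Marginal P(Y) (column sums):
  P(Y=0) = 1/4 + 1/2 = 3/4
  P(Y=1) = 1/4 + 0 = 1/4

X and Y are independent iff P(X=i,Y=j) = P(X=i)·P(Y=j) for every cell.
  P(X=0)·P(Y=0) = 1/2 × 3/4 = 3/8, but P(X=0,Y=0) = 1/4 ✗

No, X and Y are not independent. Quantitatively, I(X;Y) > 0:

H(X) = -[(1/2)·log₂(1/2) + (1/2)·log₂(1/2)]
  = 0.5000 + 0.5000
  = 1.0000 bits
H(Y) = -[(3/4)·log₂(3/4) + (1/4)·log₂(1/4)]
  = 0.3113 + 0.5000
  = 0.8113 bits
H(X,Y) = -[(1/4)·log₂(1/4) + (1/4)·log₂(1/4) + (1/2)·log₂(1/2)]
  = 0.5000 + 0.5000 + 0.5000
  = 1.5000 bits
I(X;Y) = H(X) + H(Y) - H(X,Y) = 1.0000 + 0.8113 - 1.5000 = 0.3113 bits > 0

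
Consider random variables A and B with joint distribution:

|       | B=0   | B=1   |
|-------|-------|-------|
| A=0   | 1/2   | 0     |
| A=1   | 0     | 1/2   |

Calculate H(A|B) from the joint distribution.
Marginal P(B) (column sums):
  P(B=0) = 1/2 + 0 = 1/2
  P(B=1) = 0 + 1/2 = 1/2

H(A|B) = -Σ P(A,B)·log₂ P(A|B), where P(A|B) = P(A,B) / P(B)
  (cells with P(A,B) = 0 contribute 0)
  (A=0,B=0): P(A|B) = (1/2)/(1/2) = 1;  -(1/2)·log₂(1) = 0.0000
  (A=1,B=1): P(A|B) = (1/2)/(1/2) = 1;  -(1/2)·log₂(1) = 0.0000
H(A|B) = 0.0000 + 0.0000
  = 0.0000 bits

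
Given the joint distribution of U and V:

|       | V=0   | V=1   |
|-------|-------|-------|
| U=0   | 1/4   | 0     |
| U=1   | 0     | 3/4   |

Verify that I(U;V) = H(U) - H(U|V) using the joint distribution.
Left side, from I(U;V) = H(U) + H(V) - H(U,V):
Marginal P(U) (row sums):
  P(U=0) = 1/4 + 0 = 1/4
  P(U=1) = 0 + 3/4 = 3/4
Marginal P(V) (column sums):
  P(V=0) = 1/4 + 0 = 1/4
  P(V=1) = 0 + 3/4 = 3/4

H(U) = -[(1/4)·log₂(1/4) + (3/4)·log₂(3/4)]
  = 0.5000 + 0.3113
  = 0.8113 bits
H(V) = -[(1/4)·log₂(1/4) + (3/4)·log₂(3/4)]
  = 0.5000 + 0.3113
  = 0.8113 bits
H(U,V) = -[(1/4)·log₂(1/4) + (3/4)·log₂(3/4)]
  = 0.5000 + 0.3113
  = 0.8113 bits

I(U;V) = H(U) + H(V) - H(U,V)
  = 0.8113 + 0.8113 - 0.8113
  = 0.8113 bits

Right side, with H(U|V) computed directly from the conditional probabilities:
H(U|V) = -Σ P(U,V)·log₂ P(U|V), where P(U|V) = P(U,V) / P(V)
  (cells with P(U,V) = 0 contribute 0)
  (U=0,V=0): P(U|V) = (1/4)/(1/4) = 1;  -(1/4)·log₂(1) = 0.0000
  (U=1,V=1): P(U|V) = (3/4)/(3/4) = 1;  -(3/4)·log₂(1) = 0.0000
H(U|V) = 0.0000 + 0.0000
  = 0.0000 bits
H(U) - H(U|V) = 0.8113 - 0.0000 = 0.8113 bits

Both sides equal 0.8113 bits, so I(U;V) = H(U) - H(U|V) ✓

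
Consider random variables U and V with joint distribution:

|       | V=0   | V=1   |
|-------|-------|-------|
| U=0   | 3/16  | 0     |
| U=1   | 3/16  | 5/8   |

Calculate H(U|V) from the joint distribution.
Marginal P(V) (column sums):
  P(V=0) = 3/16 + 3/16 = 3/8
  P(V=1) = 0 + 5/8 = 5/8

H(U|V) = -Σ P(U,V)·log₂ P(U|V), where P(U|V) = P(U,V) / P(V)
  (cells with P(U,V) = 0 contribute 0)
  (U=0,V=0): P(U|V) = (3/16)/(3/8) = 1/2;  -(3/16)·log₂(1/2) = 0.1875
  (U=1,V=0): P(U|V) = (3/16)/(3/8) = 1/2;  -(3/16)·log₂(1/2) = 0.1875
  (U=1,V=1): P(U|V) = (5/8)/(5/8) = 1;  -(5/8)·log₂(1) = 0.0000
H(U|V) = 0.1875 + 0.1875 + 0.0000
  = 0.3750 bits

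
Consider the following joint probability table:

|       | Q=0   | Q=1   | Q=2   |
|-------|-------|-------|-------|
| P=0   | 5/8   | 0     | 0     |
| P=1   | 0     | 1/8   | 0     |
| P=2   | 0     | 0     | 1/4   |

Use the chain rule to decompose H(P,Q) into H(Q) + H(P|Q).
By the chain rule: H(P,Q) = H(Q) + H(P|Q)

Marginal P(Q) (column sums):
  P(Q=0) = 5/8 + 0 + 0 = 5/8
  P(Q=1) = 0 + 1/8 + 0 = 1/8
  P(Q=2) = 0 + 0 + 1/4 = 1/4
H(Q) = -[(5/8)·log₂(5/8) + (1/8)·log₂(1/8) + (1/4)·log₂(1/4)]
  = 0.4238 + 0.3750 + 0.5000
  = 1.2988 bits
H(P|Q) = -Σ P(P,Q)·log₂ P(P|Q), where P(P|Q) = P(P,Q) / P(Q)
  (cells with P(P,Q) = 0 contribute 0)
  (P=0,Q=0): P(P|Q) = (5/8)/(5/8) = 1;  -(5/8)·log₂(1) = 0.0000
  (P=1,Q=1): P(P|Q) = (1/8)/(1/8) = 1;  -(1/8)·log₂(1) = 0.0000
  (P=2,Q=2): P(P|Q) = (1/4)/(1/4) = 1;  -(1/4)·log₂(1) = 0.0000
H(P|Q) = 0.0000 + 0.0000 + 0.0000
  = 0.0000 bits

H(P,Q) = H(Q) + H(P|Q) = 1.2988 + 0.0000 = 1.2988 bits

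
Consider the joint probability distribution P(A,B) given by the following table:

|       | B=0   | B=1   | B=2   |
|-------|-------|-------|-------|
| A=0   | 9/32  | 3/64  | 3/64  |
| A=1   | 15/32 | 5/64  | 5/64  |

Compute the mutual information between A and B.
Marginal P(A) (row sums):
  P(A=0) = 9/32 + 3/64 + 3/64 = 3/8
  P(A=1) = 15/32 + 5/64 + 5/64 = 5/8
Marginal P(B) (column sums):
  P(B=0) = 9/32 + 15/32 = 3/4
  P(B=1) = 3/64 + 5/64 = 1/8
  P(B=2) = 3/64 + 5/64 = 1/8

H(A) = -[(3/8)·log₂(3/8) + (5/8)·log₂(5/8)]
  = 0.5306 + 0.4238
  = 0.9544 bits
H(B) = -[(3/4)·log₂(3/4) + (1/8)·log₂(1/8) + (1/8)·log₂(1/8)]
  = 0.3113 + 0.3750 + 0.3750
  = 1.0613 bits
H(A,B) = -[(9/32)·log₂(9/32) + (3/64)·log₂(3/64) + (3/64)·log₂(3/64) + (15/32)·log₂(15/32) + (5/64)·log₂(5/64) + (5/64)·log₂(5/64)]
  = 0.5147 + 0.2070 + 0.2070 + 0.5124 + 0.2873 + 0.2873
  = 2.0157 bits

I(A;B) = H(A) + H(B) - H(A,B)
  = 0.9544 + 1.0613 - 2.0157
  = 0.0000 bits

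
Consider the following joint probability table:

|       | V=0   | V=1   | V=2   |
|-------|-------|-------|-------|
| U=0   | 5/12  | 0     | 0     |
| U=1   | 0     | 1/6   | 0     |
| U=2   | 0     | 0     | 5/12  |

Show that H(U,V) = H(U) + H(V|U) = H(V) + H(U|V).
Marginal P(U) (row sums):
  P(U=0) = 5/12 + 0 + 0 = 5/12
  P(U=1) = 0 + 1/6 + 0 = 1/6
  P(U=2) = 0 + 0 + 5/12 = 5/12
Marginal P(V) (column sums):
  P(V=0) = 5/12 + 0 + 0 = 5/12
  P(V=1) = 0 + 1/6 + 0 = 1/6
  P(V=2) = 0 + 0 + 5/12 = 5/12

Decomposition 1: H(U) + H(V|U)
H(U) = -[(5/12)·log₂(5/12) + (1/6)·log₂(1/6) + (5/12)·log₂(5/12)]
  = 0.5263 + 0.4308 + 0.5263
  = 1.4834 bits
H(V|U) = -Σ P(U,V)·log₂ P(V|U), where P(V|U) = P(U,V) / P(U)
  (cells with P(U,V) = 0 contribute 0)
  (U=0,V=0): P(V|U) = (5/12)/(5/12) = 1;  -(5/12)·log₂(1) = 0.0000
  (U=1,V=1): P(V|U) = (1/6)/(1/6) = 1;  -(1/6)·log₂(1) = 0.0000
  (U=2,V=2): P(V|U) = (5/12)/(5/12) = 1;  -(5/12)·log₂(1) = 0.0000
H(V|U) = 0.0000 + 0.0000 + 0.0000
  = 0.0000 bits
H(U) + H(V|U) = 1.4834 + 0.0000 = 1.4834 bits

Decomposition 2: H(V) + H(U|V)
H(V) = -[(5/12)·log₂(5/12) + (1/6)·log₂(1/6) + (5/12)·log₂(5/12)]
  = 0.5263 + 0.4308 + 0.5263
  = 1.4834 bits
H(U|V) = -Σ P(U,V)·log₂ P(U|V), where P(U|V) = P(U,V) / P(V)
  (cells with P(U,V) = 0 contribute 0)
  (U=0,V=0): P(U|V) = (5/12)/(5/12) = 1;  -(5/12)·log₂(1) = 0.0000
  (U=1,V=1): P(U|V) = (1/6)/(1/6) = 1;  -(1/6)·log₂(1) = 0.0000
  (U=2,V=2): P(U|V) = (5/12)/(5/12) = 1;  -(5/12)·log₂(1) = 0.0000
H(U|V) = 0.0000 + 0.0000 + 0.0000
  = 0.0000 bits
H(V) + H(U|V) = 1.4834 + 0.0000 = 1.4834 bits

Direct computation of the joint entropy:
H(U,V) = -[(5/12)·log₂(5/12) + (1/6)·log₂(1/6) + (5/12)·log₂(5/12)]
  = 0.5263 + 0.4308 + 0.5263
  = 1.4834 bits

All three agree: H(U,V) = 1.4834 bits ✓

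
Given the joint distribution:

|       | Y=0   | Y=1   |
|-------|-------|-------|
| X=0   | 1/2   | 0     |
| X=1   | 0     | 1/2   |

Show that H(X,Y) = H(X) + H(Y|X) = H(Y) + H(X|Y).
Marginal P(X) (row sums):
  P(X=0) = 1/2 + 0 = 1/2
  P(X=1) = 0 + 1/2 = 1/2
Marginal P(Y) (column sums):
  P(Y=0) = 1/2 + 0 = 1/2
  P(Y=1) = 0 + 1/2 = 1/2

Decomposition 1: H(X) + H(Y|X)
H(X) = -[(1/2)·log₂(1/2) + (1/2)·log₂(1/2)]
  = 0.5000 + 0.5000
  = 1.0000 bits
H(Y|X) = -Σ P(X,Y)·log₂ P(Y|X), where P(Y|X) = P(X,Y) / P(X)
  (cells with P(X,Y) = 0 contribute 0)
  (X=0,Y=0): P(Y|X) = (1/2)/(1/2) = 1;  -(1/2)·log₂(1) = 0.0000
  (X=1,Y=1): P(Y|X) = (1/2)/(1/2) = 1;  -(1/2)·log₂(1) = 0.0000
H(Y|X) = 0.0000 + 0.0000
  = 0.0000 bits
H(X) + H(Y|X) = 1.0000 + 0.0000 = 1.0000 bits

Decomposition 2: H(Y) + H(X|Y)
H(Y) = -[(1/2)·log₂(1/2) + (1/2)·log₂(1/2)]
  = 0.5000 + 0.5000
  = 1.0000 bits
H(X|Y) = -Σ P(X,Y)·log₂ P(X|Y), where P(X|Y) = P(X,Y) / P(Y)
  (cells with P(X,Y) = 0 contribute 0)
  (X=0,Y=0): P(X|Y) = (1/2)/(1/2) = 1;  -(1/2)·log₂(1) = 0.0000
  (X=1,Y=1): P(X|Y) = (1/2)/(1/2) = 1;  -(1/2)·log₂(1) = 0.0000
H(X|Y) = 0.0000 + 0.0000
  = 0.0000 bits
H(Y) + H(X|Y) = 1.0000 + 0.0000 = 1.0000 bits

Direct computation of the joint entropy:
H(X,Y) = -[(1/2)·log₂(1/2) + (1/2)·log₂(1/2)]
  = 0.5000 + 0.5000
  = 1.0000 bits

All three agree: H(X,Y) = 1.0000 bits ✓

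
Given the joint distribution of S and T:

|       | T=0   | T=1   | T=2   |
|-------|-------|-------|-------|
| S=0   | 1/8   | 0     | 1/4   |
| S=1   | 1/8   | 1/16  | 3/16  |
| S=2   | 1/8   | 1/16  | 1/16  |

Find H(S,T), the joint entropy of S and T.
H(S,T) = -Σ P(S,T) log₂ P(S,T), summed over the non-zero cells:
H(S,T) = -[(1/8)·log₂(1/8) + (1/4)·log₂(1/4) + (1/8)·log₂(1/8) + (1/16)·log₂(1/16) + (3/16)·log₂(3/16) + (1/8)·log₂(1/8) + (1/16)·log₂(1/16) + (1/16)·log₂(1/16)]
  = 0.3750 + 0.5000 + 0.3750 + 0.2500 + 0.4528 + 0.3750 + 0.2500 + 0.2500
  = 2.8278 bits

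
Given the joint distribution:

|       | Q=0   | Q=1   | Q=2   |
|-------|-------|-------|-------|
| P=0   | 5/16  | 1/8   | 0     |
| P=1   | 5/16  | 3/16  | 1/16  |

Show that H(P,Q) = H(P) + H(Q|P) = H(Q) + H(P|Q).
Marginal P(P) (row sums):
  P(P=0) = 5/16 + 1/8 + 0 = 7/16
  P(P=1) = 5/16 + 3/16 + 1/16 = 9/16
Marginal P(Q) (column sums):
  P(Q=0) = 5/16 + 5/16 = 5/8
  P(Q=1) = 1/8 + 3/16 = 5/16
  P(Q=2) = 0 + 1/16 = 1/16

Decomposition 1: H(P) + H(Q|P)
H(P) = -[(7/16)·log₂(7/16) + (9/16)·log₂(9/16)]
  = 0.5218 + 0.4669
  = 0.9887 bits
H(Q|P) = -Σ P(P,Q)·log₂ P(Q|P), where P(Q|P) = P(P,Q) / P(P)
  (cells with P(P,Q) = 0 contribute 0)
  (P=0,Q=0): P(Q|P) = (5/16)/(7/16) = 5/7;  -(5/16)·log₂(5/7) = 0.1517
  (P=0,Q=1): P(Q|P) = (1/8)/(7/16) = 2/7;  -(1/8)·log₂(2/7) = 0.2259
  (P=1,Q=0): P(Q|P) = (5/16)/(9/16) = 5/9;  -(5/16)·log₂(5/9) = 0.2650
  (P=1,Q=1): P(Q|P) = (3/16)/(9/16) = 1/3;  -(3/16)·log₂(1/3) = 0.2972
  (P=1,Q=2): P(Q|P) = (1/16)/(9/16) = 1/9;  -(1/16)·log₂(1/9) = 0.1981
H(Q|P) = 0.1517 + 0.2259 + 0.2650 + 0.2972 + 0.1981
  = 1.1379 bits
H(P) + H(Q|P) = 0.9887 + 1.1379 = 2.1266 bits

Decomposition 2: H(Q) + H(P|Q)
H(Q) = -[(5/8)·log₂(5/8) + (5/16)·log₂(5/16) + (1/16)·log₂(1/16)]
  = 0.4238 + 0.5244 + 0.2500
  = 1.1982 bits
H(P|Q) = -Σ P(P,Q)·log₂ P(P|Q), where P(P|Q) = P(P,Q) / P(Q)
  (cells with P(P,Q) = 0 contribute 0)
  (P=0,Q=0): P(P|Q) = (5/16)/(5/8) = 1/2;  -(5/16)·log₂(1/2) = 0.3125
  (P=0,Q=1): P(P|Q) = (1/8)/(5/16) = 2/5;  -(1/8)·log₂(2/5) = 0.1652
  (P=1,Q=0): P(P|Q) = (5/16)/(5/8) = 1/2;  -(5/16)·log₂(1/2) = 0.3125
  (P=1,Q=1): P(P|Q) = (3/16)/(5/16) = 3/5;  -(3/16)·log₂(3/5) = 0.1382
  (P=1,Q=2): P(P|Q) = (1/16)/(1/16) = 1;  -(1/16)·log₂(1) = 0.0000
H(P|Q) = 0.3125 + 0.1652 + 0.3125 + 0.1382 + 0.0000
  = 0.9284 bits
H(Q) + H(P|Q) = 1.1982 + 0.9284 = 2.1266 bits

Direct computation of the joint entropy:
H(P,Q) = -[(5/16)·log₂(5/16) + (1/8)·log₂(1/8) + (5/16)·log₂(5/16) + (3/16)·log₂(3/16) + (1/16)·log₂(1/16)]
  = 0.5244 + 0.3750 + 0.5244 + 0.4528 + 0.2500
  = 2.1266 bits

All three agree: H(P,Q) = 2.1266 bits ✓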